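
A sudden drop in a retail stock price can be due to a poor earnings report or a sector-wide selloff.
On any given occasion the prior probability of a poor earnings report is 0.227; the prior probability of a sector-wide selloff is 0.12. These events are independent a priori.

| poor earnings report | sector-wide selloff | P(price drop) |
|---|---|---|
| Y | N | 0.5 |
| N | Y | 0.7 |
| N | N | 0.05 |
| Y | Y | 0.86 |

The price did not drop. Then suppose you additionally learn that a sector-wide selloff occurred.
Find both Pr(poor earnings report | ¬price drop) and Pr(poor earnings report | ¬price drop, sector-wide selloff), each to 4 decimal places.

Pr(poor earnings report | ¬price drop) ≈ 0.1333; Pr(poor earnings report | ¬price drop, sector-wide selloff) ≈ 0.1205

Numerator (weight on configurations with poor earnings report): 0.099880 + 0.003814 = 0.103694
The normalizing constant is 0.95·0.773·0.88 + 0.3·0.773·0.12 + 0.5·0.227·0.88 + 0.14·0.227·0.12 = 0.777750
P(poor earnings report | ¬price drop) = 0.103694/0.777750 ≈ 0.1333

Now condition on the additional information:
P(¬price drop | sector-wide selloff) = 0.3·0.773 + 0.14·0.227 = 0.231900 + 0.031780 = 0.263680
Of this, 0.031780 comes from 0.14·0.227 (the poor earnings report=true cases).
So P(poor earnings report | ¬price drop, sector-wide selloff) = 0.031780/0.263680 ≈ 0.1205.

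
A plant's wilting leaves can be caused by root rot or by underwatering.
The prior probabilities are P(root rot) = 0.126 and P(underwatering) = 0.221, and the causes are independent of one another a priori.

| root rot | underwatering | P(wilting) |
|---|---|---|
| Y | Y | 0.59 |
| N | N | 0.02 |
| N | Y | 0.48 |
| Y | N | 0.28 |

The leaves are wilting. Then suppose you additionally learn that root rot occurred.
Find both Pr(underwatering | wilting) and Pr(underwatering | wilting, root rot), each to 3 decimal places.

For the numerator, keep only underwatering=true terms: 0.092714 + 0.016429 = 0.109143
The normalizing constant is 0.02*0.874*0.779 + 0.48*0.874*0.221 + 0.28*0.126*0.779 + 0.59*0.126*0.221 = 0.150243
P(underwatering | wilting) = 0.109143/0.150243 ≈ 0.726

Now also conditioning on root rot=true:
P(wilting | root rot) = 0.28×0.779 + 0.59×0.221 = 0.218120 + 0.130390 = 0.348510
Restricting to configurations with underwatering present: 0.59×0.221 = 0.130390.
So P(underwatering | wilting, root rot) = 0.130390/0.348510 ≈ 0.374.
Conditioning on root rot lowers the posterior on underwatering: the classic explaining-away effect in a common-effect structure.

Pr(underwatering | wilting) ≈ 0.726; Pr(underwatering | wilting, root rot) ≈ 0.374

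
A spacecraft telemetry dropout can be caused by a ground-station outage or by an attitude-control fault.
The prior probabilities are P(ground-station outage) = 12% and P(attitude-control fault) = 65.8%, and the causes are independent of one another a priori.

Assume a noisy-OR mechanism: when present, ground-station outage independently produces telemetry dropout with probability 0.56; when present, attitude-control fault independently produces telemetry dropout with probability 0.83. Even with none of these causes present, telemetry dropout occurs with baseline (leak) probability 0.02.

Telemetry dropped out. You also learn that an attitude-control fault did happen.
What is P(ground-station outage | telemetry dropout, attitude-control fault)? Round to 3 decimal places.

P(ground-station outage | telemetry dropout, attitude-control fault) ≈ 0.132

Under noisy-OR, P(telemetry dropout | causes) = 1 − (1−0.02)·∏(1−qᵢ) over the active causes.
Numerator (weight on configurations with ground-station outage): 0.926696×0.12 = 0.111204
The normalizing constant is 0.8334×0.88 + 0.926696×0.12 = 0.844596
Posterior = 0.111204 / 0.844596 ≈ 0.132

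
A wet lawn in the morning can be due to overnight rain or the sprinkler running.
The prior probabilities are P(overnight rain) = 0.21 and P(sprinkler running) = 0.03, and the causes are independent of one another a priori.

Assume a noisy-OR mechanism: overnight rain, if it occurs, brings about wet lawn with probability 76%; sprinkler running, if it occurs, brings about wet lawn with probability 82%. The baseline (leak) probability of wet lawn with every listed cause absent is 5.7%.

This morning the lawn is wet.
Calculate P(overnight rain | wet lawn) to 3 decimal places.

Under noisy-OR, P(wet lawn | causes) = 1 − (1−0.057)·∏(1−qᵢ) over the active causes.
Sum P(wet lawn|·) weighted by the priors over the 4 (overnight rain, sprinkler running) configurations:
  P(wet lawn) = 0.057*0.79*0.97 + 0.83026*0.79*0.03 + 0.77368*0.21*0.97 + 0.959262*0.21*0.03
        = 0.043679 + 0.019677 + 0.157599 + 0.006043 = 0.226998
Keeping only the overnight rain-present terms gives 0.163642, so
  P(overnight rain | wet lawn) = 0.163642 / 0.226998 ≈ 0.721

P(overnight rain | wet lawn) ≈ 0.721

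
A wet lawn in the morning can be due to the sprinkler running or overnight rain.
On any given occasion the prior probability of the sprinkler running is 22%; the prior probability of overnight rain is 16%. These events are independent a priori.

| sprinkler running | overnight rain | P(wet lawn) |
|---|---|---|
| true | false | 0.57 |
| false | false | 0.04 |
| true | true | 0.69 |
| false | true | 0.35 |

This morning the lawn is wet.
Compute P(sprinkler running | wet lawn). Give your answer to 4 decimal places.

P(sprinkler running | wet lawn) ≈ 0.6497

P(wet lawn) = 0.04·0.78·0.84 + 0.35·0.78·0.16 + 0.57·0.22·0.84 + 0.69·0.22·0.16 = 0.026208 + 0.043680 + 0.105336 + 0.024288 = 0.199512
Restricting to configurations with sprinkler running present: 0.105336 + 0.024288 = 0.129624.
Hence the posterior is 0.129624/0.199512 ≈ 0.6497.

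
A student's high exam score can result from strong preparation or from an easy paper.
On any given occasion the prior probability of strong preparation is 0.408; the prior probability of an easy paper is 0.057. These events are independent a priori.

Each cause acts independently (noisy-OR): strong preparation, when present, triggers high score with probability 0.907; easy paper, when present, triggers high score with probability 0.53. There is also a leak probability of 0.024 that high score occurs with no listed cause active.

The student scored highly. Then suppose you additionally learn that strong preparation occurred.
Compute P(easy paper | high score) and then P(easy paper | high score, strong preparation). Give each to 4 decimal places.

P(easy paper | high score) ≈ 0.1004; P(easy paper | high score, strong preparation) ≈ 0.0598

Under noisy-OR, P(high score | causes) = 1 − (1−0.024)·∏(1−qᵢ) over the active causes.
Numerator (weight on configurations with easy paper): 0.018265 + 0.022264 = 0.040529
The normalizing constant is 0.024*0.592*0.943 + 0.54128*0.592*0.057 + 0.909232*0.408*0.943 + 0.957339*0.408*0.057 = 0.403749
P(easy paper | high score) = 0.040529/0.403749 ≈ 0.1004

Now condition on the additional information:
For the numerator, keep only easy paper=true terms: 0.957339·0.057 = 0.054568
The normalizing constant is 0.909232·0.943 + 0.957339·0.057 = 0.911974
P(easy paper | high score, strong preparation) = 0.054568/0.911974 ≈ 0.0598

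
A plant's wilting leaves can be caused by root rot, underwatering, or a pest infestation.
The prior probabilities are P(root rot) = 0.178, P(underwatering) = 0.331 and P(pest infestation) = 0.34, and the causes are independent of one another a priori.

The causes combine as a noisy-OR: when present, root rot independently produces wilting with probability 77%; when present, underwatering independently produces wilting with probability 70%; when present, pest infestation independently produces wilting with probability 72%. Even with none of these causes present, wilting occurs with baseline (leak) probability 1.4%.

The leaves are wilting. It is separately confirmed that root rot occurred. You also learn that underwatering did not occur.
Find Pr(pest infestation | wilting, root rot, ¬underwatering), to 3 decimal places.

Under noisy-OR, P(wilting | causes) = 1 − (1−0.014)·∏(1−qᵢ) over the active causes.
Numerator (weight on configurations with pest infestation): 0.936502·0.34 = 0.318411
Normalizer over all consistent configurations: 0.77322·0.66 + 0.936502·0.34 = 0.828736
Posterior = 0.318411 / 0.828736 ≈ 0.384

Pr(pest infestation | wilting, root rot, ¬underwatering) ≈ 0.384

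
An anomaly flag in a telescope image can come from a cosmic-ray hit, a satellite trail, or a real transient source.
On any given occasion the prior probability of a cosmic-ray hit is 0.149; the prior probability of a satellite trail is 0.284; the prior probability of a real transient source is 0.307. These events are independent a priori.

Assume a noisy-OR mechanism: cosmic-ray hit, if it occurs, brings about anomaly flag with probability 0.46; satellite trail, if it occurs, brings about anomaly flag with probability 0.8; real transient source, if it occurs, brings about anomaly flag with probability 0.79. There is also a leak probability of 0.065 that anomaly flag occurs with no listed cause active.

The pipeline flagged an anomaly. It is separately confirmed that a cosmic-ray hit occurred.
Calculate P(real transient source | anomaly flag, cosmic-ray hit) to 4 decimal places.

Under noisy-OR, P(anomaly flag | causes) = 1 − (1−0.065)·∏(1−qᵢ) over the active causes.
For the numerator, keep only real transient source=true terms: 0.196506 + 0.085339 = 0.281845
The normalizing constant is 0.4951·0.716·0.693 + 0.893971·0.716·0.307 + 0.89902·0.284·0.693 + 0.978794·0.284·0.307 = 0.704446
P(real transient source | anomaly flag, cosmic-ray hit) = 0.281845/0.704446 ≈ 0.4001

P(real transient source | anomaly flag, cosmic-ray hit) ≈ 0.4001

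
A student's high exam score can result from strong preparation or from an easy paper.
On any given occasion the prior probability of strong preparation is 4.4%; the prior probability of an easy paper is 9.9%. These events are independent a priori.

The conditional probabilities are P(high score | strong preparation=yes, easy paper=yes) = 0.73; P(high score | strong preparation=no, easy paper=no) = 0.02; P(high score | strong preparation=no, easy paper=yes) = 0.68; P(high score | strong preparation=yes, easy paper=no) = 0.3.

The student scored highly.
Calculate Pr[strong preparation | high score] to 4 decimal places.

Pr[strong preparation | high score] ≈ 0.1559

Sum P(high score|·) weighted by the priors over the 4 (strong preparation, easy paper) configurations:
  P(high score) = 0.02*0.956*0.901 + 0.68*0.956*0.099 + 0.3*0.044*0.901 + 0.73*0.044*0.099
        = 0.017227 + 0.064358 + 0.011893 + 0.003180 = 0.096658
Keeping only the strong preparation-present terms gives 0.015073, so
  P(strong preparation | high score) = 0.015073 / 0.096658 ≈ 0.1559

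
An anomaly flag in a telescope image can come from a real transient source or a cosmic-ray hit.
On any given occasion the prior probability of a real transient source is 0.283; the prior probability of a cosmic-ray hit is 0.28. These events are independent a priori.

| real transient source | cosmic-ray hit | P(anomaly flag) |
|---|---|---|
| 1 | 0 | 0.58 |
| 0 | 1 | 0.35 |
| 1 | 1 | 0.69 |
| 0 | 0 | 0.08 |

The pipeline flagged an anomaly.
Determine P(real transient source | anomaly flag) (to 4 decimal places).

P(real transient source | anomaly flag) ≈ 0.6077

Enumerate the 4 (real transient source, cosmic-ray hit) configurations and weight by the priors:
  P(anomaly flag) = 0.08×0.717×0.72 + 0.35×0.717×0.28 + 0.58×0.283×0.72 + 0.69×0.283×0.28
        = 0.041299 + 0.070266 + 0.118181 + 0.054676 = 0.284422
Configurations with real transient source contribute 0.172857, so
  P(real transient source | anomaly flag) = 0.172857 / 0.284422 ≈ 0.6077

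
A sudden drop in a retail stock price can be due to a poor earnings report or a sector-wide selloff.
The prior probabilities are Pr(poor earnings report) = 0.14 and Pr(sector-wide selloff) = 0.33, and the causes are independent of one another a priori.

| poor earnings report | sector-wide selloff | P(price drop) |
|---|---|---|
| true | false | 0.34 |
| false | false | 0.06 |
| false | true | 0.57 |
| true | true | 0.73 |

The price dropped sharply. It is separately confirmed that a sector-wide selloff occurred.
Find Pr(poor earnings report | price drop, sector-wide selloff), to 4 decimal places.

Pr(poor earnings report | price drop, sector-wide selloff) ≈ 0.1725

By total probability over both values of poor earnings report:
  P(price drop | sector-wide selloff) = 0.57×0.86 + 0.73×0.14
        = 0.490200 + 0.102200 = 0.592400
Keeping only the poor earnings report-present terms gives 0.102200, so
  P(poor earnings report | price drop, sector-wide selloff) = 0.102200 / 0.592400 ≈ 0.1725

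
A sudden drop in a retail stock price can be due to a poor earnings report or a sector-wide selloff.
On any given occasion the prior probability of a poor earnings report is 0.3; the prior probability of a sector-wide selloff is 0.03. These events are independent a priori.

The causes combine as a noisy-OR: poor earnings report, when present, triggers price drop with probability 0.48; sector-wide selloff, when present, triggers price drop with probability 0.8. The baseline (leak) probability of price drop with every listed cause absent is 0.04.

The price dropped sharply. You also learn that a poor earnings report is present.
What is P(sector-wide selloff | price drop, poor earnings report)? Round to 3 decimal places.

P(sector-wide selloff | price drop, poor earnings report) ≈ 0.053

Under noisy-OR, P(price drop | causes) = 1 − (1−0.04)·∏(1−qᵢ) over the active causes.
Numerator (weight on configurations with sector-wide selloff): 0.90016*0.03 = 0.027005
Denominator P(price drop | poor earnings report): 0.5008*0.97 + 0.90016*0.03 = 0.512781
P(sector-wide selloff | price drop, poor earnings report) = 0.027005/0.512781 ≈ 0.053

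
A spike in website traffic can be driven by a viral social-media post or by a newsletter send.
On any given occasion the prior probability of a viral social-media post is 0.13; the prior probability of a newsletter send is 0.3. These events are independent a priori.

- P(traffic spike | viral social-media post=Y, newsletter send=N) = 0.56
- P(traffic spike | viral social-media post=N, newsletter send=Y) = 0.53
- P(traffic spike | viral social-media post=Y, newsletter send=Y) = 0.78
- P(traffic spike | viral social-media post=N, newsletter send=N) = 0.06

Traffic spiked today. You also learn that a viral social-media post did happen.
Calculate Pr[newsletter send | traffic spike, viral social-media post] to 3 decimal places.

P(traffic spike | viral social-media post) = 0.56·0.7 + 0.78·0.3 = 0.392000 + 0.234000 = 0.626000
The newsletter send-present share is 0.78·0.3 = 0.234000.
Hence the posterior is 0.234000/0.626000 ≈ 0.374.

Pr[newsletter send | traffic spike, viral social-media post] ≈ 0.374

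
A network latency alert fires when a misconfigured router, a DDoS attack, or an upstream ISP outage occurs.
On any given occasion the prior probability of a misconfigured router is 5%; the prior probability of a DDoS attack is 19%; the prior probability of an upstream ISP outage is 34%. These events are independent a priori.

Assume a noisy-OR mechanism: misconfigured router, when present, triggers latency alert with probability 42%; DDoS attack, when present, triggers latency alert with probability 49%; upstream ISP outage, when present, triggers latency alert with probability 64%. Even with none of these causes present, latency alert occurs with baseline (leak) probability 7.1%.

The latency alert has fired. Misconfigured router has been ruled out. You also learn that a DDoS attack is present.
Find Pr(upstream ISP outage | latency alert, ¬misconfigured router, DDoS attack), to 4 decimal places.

Under noisy-OR, P(latency alert | causes) = 1 − (1−0.071)·∏(1−qᵢ) over the active causes.
P(latency alert | ¬misconfigured router, DDoS attack) = 0.52621×0.66 + 0.829436×0.34 = 0.347299 + 0.282008 = 0.629307
Of this, 0.282008 comes from 0.829436×0.34 (the upstream ISP outage=true cases).
So P(upstream ISP outage | latency alert, ¬misconfigured router, DDoS attack) = 0.282008/0.629307 ≈ 0.4481.

Pr(upstream ISP outage | latency alert, ¬misconfigured router, DDoS attack) ≈ 0.4481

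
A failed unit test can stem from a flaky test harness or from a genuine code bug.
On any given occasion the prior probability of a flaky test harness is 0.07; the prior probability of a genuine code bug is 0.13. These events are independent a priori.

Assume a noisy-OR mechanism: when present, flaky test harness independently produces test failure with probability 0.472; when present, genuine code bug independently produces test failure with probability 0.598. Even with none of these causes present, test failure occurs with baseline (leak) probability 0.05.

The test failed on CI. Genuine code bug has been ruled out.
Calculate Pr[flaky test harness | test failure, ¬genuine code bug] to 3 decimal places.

Under noisy-OR, P(test failure | causes) = 1 − (1−0.05)·∏(1−qᵢ) over the active causes.
Enumerate both values of flaky test harness and weight by the priors:
  P(test failure | ¬genuine code bug) = 0.05×0.93 + 0.4984×0.07
        = 0.046500 + 0.034888 = 0.081388
Configurations with flaky test harness contribute 0.034888, so
  P(flaky test harness | test failure, ¬genuine code bug) = 0.034888 / 0.081388 ≈ 0.429

Pr[flaky test harness | test failure, ¬genuine code bug] ≈ 0.429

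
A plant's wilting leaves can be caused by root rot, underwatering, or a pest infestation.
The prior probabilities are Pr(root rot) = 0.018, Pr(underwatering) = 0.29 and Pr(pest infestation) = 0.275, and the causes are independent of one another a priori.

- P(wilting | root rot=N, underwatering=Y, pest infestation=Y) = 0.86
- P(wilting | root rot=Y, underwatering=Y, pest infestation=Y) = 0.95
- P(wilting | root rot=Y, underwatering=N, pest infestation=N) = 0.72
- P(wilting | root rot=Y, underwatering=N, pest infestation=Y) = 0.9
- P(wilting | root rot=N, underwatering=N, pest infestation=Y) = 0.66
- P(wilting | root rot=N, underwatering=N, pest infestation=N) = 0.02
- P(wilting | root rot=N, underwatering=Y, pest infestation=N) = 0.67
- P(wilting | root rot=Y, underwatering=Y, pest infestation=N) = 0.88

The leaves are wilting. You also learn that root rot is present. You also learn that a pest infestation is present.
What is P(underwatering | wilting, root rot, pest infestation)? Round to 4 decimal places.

P(underwatering | wilting, root rot, pest infestation) ≈ 0.3013

P(wilting | root rot, pest infestation) = 0.9·0.71 + 0.95·0.29 = 0.639000 + 0.275500 = 0.914500
Restricting to configurations with underwatering present: 0.95·0.29 = 0.275500.
So P(underwatering | wilting, root rot, pest infestation) = 0.275500/0.914500 ≈ 0.3013.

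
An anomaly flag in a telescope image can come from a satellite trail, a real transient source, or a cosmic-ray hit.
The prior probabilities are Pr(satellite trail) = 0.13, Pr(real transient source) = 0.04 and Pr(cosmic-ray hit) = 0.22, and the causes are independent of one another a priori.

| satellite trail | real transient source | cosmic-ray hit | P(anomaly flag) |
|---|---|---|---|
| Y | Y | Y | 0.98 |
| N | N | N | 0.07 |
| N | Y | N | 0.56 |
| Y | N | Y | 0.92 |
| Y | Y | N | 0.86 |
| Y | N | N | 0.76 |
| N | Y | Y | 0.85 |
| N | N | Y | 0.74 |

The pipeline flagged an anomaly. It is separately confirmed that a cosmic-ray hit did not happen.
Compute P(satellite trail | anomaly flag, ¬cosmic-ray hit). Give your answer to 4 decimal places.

For the numerator, keep only satellite trail=true terms: 0.094848 + 0.004472 = 0.099320
Normalizer over all consistent configurations: 0.07×0.87×0.96 + 0.56×0.87×0.04 + 0.76×0.13×0.96 + 0.86×0.13×0.04 = 0.177272
Posterior = 0.099320 / 0.177272 ≈ 0.5603

P(satellite trail | anomaly flag, ¬cosmic-ray hit) ≈ 0.5603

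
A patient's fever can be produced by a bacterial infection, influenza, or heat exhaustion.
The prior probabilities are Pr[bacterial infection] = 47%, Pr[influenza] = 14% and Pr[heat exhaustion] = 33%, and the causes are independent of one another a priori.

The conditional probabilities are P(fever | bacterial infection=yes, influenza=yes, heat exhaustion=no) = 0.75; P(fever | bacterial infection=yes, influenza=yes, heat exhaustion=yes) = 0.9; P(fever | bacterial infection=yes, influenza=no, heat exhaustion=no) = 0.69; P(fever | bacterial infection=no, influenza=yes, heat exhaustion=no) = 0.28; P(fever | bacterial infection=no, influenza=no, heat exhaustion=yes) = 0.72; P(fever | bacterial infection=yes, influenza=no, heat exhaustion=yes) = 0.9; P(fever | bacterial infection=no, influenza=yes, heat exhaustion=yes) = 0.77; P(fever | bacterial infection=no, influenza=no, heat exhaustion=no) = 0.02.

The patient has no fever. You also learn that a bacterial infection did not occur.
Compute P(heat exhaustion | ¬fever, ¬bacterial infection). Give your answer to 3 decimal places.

P(heat exhaustion | ¬fever, ¬bacterial infection) ≈ 0.125

P(¬fever | ¬bacterial infection) = 0.98*0.86*0.67 + 0.28*0.86*0.33 + 0.72*0.14*0.67 + 0.23*0.14*0.33 = 0.564676 + 0.079464 + 0.067536 + 0.010626 = 0.722302
Restricting to configurations with heat exhaustion present: 0.079464 + 0.010626 = 0.090090.
Hence the posterior is 0.090090/0.722302 ≈ 0.125.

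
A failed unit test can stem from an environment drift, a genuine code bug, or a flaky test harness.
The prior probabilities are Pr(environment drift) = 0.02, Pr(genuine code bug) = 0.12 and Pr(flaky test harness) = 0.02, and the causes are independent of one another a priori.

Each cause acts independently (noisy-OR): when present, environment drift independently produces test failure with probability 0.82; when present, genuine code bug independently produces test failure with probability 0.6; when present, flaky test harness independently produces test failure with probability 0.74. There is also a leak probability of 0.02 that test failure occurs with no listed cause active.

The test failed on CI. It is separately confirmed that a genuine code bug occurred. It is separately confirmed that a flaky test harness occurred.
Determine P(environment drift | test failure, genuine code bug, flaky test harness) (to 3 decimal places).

Under noisy-OR, P(test failure | causes) = 1 − (1−0.02)·∏(1−qᵢ) over the active causes.
P(test failure | genuine code bug, flaky test harness) = 0.89808·0.98 + 0.981654·0.02 = 0.880118 + 0.019633 = 0.899751
Of this, 0.019633 comes from 0.981654·0.02 (the environment drift=true cases).
Hence the posterior is 0.019633/0.899751 ≈ 0.022.

P(environment drift | test failure, genuine code bug, flaky test harness) ≈ 0.022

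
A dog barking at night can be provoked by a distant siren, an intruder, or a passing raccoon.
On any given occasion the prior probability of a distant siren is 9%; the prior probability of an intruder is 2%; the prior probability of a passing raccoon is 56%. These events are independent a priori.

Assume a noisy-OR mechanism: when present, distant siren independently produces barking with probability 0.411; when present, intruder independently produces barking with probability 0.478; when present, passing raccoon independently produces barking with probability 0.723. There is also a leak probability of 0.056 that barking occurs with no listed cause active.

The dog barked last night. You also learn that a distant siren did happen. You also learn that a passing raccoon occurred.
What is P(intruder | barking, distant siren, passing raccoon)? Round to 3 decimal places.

P(intruder | barking, distant siren, passing raccoon) ≈ 0.022

Under noisy-OR, P(barking | causes) = 1 − (1−0.056)·∏(1−qᵢ) over the active causes.
Enumerate both values of intruder and weight by the priors:
  P(barking | distant siren, passing raccoon) = 0.845984*0.98 + 0.919603*0.02
        = 0.829064 + 0.018392 = 0.847456
Keeping only the intruder-present terms gives 0.018392, so
  P(intruder | barking, distant siren, passing raccoon) = 0.018392 / 0.847456 ≈ 0.022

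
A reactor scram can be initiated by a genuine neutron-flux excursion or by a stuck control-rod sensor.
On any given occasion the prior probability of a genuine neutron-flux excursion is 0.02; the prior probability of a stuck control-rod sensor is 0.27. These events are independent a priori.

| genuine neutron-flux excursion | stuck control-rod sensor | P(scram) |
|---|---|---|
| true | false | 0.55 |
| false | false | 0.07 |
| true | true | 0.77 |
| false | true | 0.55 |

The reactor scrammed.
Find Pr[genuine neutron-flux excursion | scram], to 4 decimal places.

P(scram) = 0.07×0.98×0.73 + 0.55×0.98×0.27 + 0.55×0.02×0.73 + 0.77×0.02×0.27 = 0.050078 + 0.145530 + 0.008030 + 0.004158 = 0.207796
Of this, 0.012188 comes from 0.008030 + 0.004158 (the genuine neutron-flux excursion=true cases).
Hence the posterior is 0.012188/0.207796 ≈ 0.0587.

Pr[genuine neutron-flux excursion | scram] ≈ 0.0587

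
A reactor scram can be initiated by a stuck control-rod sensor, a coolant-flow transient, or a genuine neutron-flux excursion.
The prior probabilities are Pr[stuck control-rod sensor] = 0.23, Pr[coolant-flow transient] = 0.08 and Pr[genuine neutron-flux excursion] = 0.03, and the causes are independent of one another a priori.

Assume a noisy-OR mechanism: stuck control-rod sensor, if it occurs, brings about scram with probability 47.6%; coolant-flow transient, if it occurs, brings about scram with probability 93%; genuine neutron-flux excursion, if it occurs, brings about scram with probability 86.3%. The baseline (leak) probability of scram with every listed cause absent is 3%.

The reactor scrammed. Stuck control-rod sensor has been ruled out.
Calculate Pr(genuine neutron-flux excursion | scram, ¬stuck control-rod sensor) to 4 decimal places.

Pr(genuine neutron-flux excursion | scram, ¬stuck control-rod sensor) ≈ 0.2098

Under noisy-OR, P(scram | causes) = 1 − (1−0.03)·∏(1−qᵢ) over the active causes.
P(scram | ¬stuck control-rod sensor) = 0.03*0.92*0.97 + 0.86711*0.92*0.03 + 0.9321*0.08*0.97 + 0.990698*0.08*0.03 = 0.026772 + 0.023932 + 0.072331 + 0.002378 = 0.125413
Restricting to configurations with genuine neutron-flux excursion present: 0.023932 + 0.002378 = 0.026310.
Hence the posterior is 0.026310/0.125413 ≈ 0.2098.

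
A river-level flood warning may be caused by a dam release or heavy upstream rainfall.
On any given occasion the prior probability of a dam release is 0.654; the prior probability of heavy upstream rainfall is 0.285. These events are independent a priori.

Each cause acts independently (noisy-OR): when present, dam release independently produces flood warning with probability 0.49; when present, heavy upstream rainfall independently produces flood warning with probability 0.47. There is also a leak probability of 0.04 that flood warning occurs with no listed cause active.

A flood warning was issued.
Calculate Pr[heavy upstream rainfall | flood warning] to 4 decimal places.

Pr[heavy upstream rainfall | flood warning] ≈ 0.4286

Under noisy-OR, P(flood warning | causes) = 1 − (1−0.04)·∏(1−qᵢ) over the active causes.
Enumerate the 4 (dam release, heavy upstream rainfall) configurations and weight by the priors:
  P(flood warning) = 0.04×0.346×0.715 + 0.4912×0.346×0.285 + 0.5104×0.654×0.715 + 0.740512×0.654×0.285
        = 0.009896 + 0.048437 + 0.238668 + 0.138024 = 0.435025
Keeping only the heavy upstream rainfall-present terms gives 0.186461, so
  P(heavy upstream rainfall | flood warning) = 0.186461 / 0.435025 ≈ 0.4286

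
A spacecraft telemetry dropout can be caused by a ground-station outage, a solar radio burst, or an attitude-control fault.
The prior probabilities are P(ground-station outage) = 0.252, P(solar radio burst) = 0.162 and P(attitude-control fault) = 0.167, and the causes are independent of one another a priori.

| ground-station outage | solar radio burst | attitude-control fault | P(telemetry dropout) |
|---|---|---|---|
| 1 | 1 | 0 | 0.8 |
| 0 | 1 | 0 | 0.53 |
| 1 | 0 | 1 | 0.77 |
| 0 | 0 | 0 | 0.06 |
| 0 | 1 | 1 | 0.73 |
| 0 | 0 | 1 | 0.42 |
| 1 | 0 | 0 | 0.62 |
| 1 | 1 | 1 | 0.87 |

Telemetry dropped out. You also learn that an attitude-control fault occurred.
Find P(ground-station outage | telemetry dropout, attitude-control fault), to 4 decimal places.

P(ground-station outage | telemetry dropout, attitude-control fault) ≈ 0.3603

For the numerator, keep only ground-station outage=true terms: 0.162606 + 0.035517 = 0.198123
The normalizing constant is 0.42*0.748*0.838 + 0.73*0.748*0.162 + 0.77*0.252*0.838 + 0.87*0.252*0.162 = 0.549847
Posterior = 0.198123 / 0.549847 ≈ 0.3603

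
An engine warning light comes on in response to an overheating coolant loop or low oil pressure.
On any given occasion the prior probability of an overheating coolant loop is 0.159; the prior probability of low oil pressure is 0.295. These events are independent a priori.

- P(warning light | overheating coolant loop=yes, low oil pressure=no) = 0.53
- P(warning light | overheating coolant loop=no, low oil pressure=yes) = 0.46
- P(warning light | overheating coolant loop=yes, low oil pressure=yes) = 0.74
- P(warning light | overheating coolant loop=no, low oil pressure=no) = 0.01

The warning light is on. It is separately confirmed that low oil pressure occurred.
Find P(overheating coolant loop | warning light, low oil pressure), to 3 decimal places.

Enumerate both values of overheating coolant loop and weight by the priors:
  P(warning light | low oil pressure) = 0.46×0.841 + 0.74×0.159
        = 0.386860 + 0.117660 = 0.504520
The terms with overheating coolant loop present sum to 0.117660, so
  P(overheating coolant loop | warning light, low oil pressure) = 0.117660 / 0.504520 ≈ 0.233

P(overheating coolant loop | warning light, low oil pressure) ≈ 0.233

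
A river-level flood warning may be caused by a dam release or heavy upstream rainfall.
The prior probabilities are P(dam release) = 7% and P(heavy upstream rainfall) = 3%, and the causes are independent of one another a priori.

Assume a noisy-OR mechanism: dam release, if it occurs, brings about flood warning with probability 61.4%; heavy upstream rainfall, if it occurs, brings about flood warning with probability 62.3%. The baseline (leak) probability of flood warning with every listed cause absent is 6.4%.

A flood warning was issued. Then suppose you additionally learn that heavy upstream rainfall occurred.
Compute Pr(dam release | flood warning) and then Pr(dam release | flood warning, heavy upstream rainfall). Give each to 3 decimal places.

Under noisy-OR, P(flood warning | causes) = 1 − (1−0.064)·∏(1−qᵢ) over the active causes.
P(flood warning) = 0.064×0.93×0.97 + 0.647128×0.93×0.03 + 0.638704×0.07×0.97 + 0.863791×0.07×0.03 = 0.057734 + 0.018055 + 0.043368 + 0.001814 = 0.120971
Restricting to configurations with dam release present: 0.043368 + 0.001814 = 0.045182.
So P(dam release | flood warning) = 0.045182/0.120971 ≈ 0.373.

With the extra evidence:
Numerator (weight on configurations with dam release): 0.863791·0.07 = 0.060465
Normalizer over all consistent configurations: 0.647128·0.93 + 0.863791·0.07 = 0.662294
Posterior = 0.060465 / 0.662294 ≈ 0.091

Pr(dam release | flood warning) ≈ 0.373; Pr(dam release | flood warning, heavy upstream rainfall) ≈ 0.091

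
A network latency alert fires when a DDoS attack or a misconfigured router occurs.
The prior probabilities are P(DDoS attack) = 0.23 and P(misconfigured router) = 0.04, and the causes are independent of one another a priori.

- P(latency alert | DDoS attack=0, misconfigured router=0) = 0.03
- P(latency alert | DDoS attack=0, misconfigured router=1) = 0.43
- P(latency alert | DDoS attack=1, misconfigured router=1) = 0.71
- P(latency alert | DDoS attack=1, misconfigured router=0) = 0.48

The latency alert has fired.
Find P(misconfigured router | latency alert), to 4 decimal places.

P(misconfigured router | latency alert) ≈ 0.1337

Weight on misconfigured router=true, given the evidence: 0.013244 + 0.006532 = 0.019776
The normalizing constant is 0.03*0.77*0.96 + 0.43*0.77*0.04 + 0.48*0.23*0.96 + 0.71*0.23*0.04 = 0.147936
P(misconfigured router | latency alert) = 0.019776/0.147936 ≈ 0.1337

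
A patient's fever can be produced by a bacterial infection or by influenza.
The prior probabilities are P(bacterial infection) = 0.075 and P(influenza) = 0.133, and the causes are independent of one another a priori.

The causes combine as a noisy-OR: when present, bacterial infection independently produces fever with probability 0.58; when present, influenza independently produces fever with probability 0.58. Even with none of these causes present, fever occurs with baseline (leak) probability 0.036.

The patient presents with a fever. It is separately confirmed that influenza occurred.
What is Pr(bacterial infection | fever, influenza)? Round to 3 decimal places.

Pr(bacterial infection | fever, influenza) ≈ 0.102

Under noisy-OR, P(fever | causes) = 1 − (1−0.036)·∏(1−qᵢ) over the active causes.
P(fever | influenza) = 0.59512*0.925 + 0.82995*0.075 = 0.550486 + 0.062246 = 0.612732
Restricting to configurations with bacterial infection present: 0.82995*0.075 = 0.062246.
P(bacterial infection | fever, influenza) = 0.062246 / 0.612732 ≈ 0.102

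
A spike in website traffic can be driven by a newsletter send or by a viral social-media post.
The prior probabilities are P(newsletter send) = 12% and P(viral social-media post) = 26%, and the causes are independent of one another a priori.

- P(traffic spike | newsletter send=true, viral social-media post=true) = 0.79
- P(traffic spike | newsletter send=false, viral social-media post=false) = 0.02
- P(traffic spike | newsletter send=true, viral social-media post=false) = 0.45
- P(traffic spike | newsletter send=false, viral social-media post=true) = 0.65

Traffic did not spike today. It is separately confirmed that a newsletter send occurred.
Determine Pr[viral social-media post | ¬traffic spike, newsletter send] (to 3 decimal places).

Pr[viral social-media post | ¬traffic spike, newsletter send] ≈ 0.118

For the numerator, keep only viral social-media post=true terms: 0.21*0.26 = 0.054600
The normalizing constant is 0.55*0.74 + 0.21*0.26 = 0.461600
Posterior = 0.054600 / 0.461600 ≈ 0.118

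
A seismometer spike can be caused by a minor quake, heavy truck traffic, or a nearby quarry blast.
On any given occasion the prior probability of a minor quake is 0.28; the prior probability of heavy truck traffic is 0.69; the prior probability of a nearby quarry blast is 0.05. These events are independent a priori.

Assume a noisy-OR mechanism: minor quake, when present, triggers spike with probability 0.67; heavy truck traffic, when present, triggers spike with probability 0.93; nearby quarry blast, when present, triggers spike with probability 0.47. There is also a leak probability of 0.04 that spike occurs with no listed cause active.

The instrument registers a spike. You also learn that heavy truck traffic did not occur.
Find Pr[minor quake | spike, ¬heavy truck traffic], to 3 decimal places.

Under noisy-OR, P(spike | causes) = 1 − (1−0.04)·∏(1−qᵢ) over the active causes.
P(spike | ¬heavy truck traffic) = 0.04·0.72·0.95 + 0.4912·0.72·0.05 + 0.6832·0.28·0.95 + 0.832096·0.28·0.05 = 0.027360 + 0.017683 + 0.181731 + 0.011649 = 0.238423
Of this, 0.193380 comes from 0.181731 + 0.011649 (the minor quake=true cases).
So P(minor quake | spike, ¬heavy truck traffic) = 0.193380/0.238423 ≈ 0.811.

Pr[minor quake | spike, ¬heavy truck traffic] ≈ 0.811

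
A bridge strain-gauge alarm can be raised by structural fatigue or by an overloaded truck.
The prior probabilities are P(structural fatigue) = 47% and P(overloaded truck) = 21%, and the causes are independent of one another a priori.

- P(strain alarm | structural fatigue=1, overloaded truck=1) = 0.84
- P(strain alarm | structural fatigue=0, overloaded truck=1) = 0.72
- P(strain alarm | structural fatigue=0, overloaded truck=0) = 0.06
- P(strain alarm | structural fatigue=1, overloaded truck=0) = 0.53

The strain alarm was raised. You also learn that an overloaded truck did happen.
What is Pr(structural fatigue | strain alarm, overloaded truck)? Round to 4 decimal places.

Numerator (weight on configurations with structural fatigue): 0.84*0.47 = 0.394800
The normalizing constant is 0.72*0.53 + 0.84*0.47 = 0.776400
Posterior = 0.394800 / 0.776400 ≈ 0.5085

Pr(structural fatigue | strain alarm, overloaded truck) ≈ 0.5085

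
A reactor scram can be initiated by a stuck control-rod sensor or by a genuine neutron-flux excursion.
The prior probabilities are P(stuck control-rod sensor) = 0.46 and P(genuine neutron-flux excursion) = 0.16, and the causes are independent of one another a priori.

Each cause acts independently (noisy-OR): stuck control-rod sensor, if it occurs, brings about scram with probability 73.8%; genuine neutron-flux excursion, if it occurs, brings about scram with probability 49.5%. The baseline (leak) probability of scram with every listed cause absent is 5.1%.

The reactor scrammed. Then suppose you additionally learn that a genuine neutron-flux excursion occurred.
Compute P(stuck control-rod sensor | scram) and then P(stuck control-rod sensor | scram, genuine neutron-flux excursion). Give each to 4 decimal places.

P(stuck control-rod sensor | scram) ≈ 0.8389; P(stuck control-rod sensor | scram, genuine neutron-flux excursion) ≈ 0.5885

Under noisy-OR, P(scram | causes) = 1 − (1−0.051)·∏(1−qᵢ) over the active causes.
P(scram) = 0.051*0.54*0.84 + 0.520755*0.54*0.16 + 0.751362*0.46*0.84 + 0.874438*0.46*0.16 = 0.023134 + 0.044993 + 0.290326 + 0.064359 = 0.422812
Of this, 0.354685 comes from 0.290326 + 0.064359 (the stuck control-rod sensor=true cases).
Hence the posterior is 0.354685/0.422812 ≈ 0.8389.

Now also conditioning on genuine neutron-flux excursion=true:
Numerator (weight on configurations with stuck control-rod sensor): 0.874438×0.46 = 0.402241
Denominator P(scram | genuine neutron-flux excursion): 0.520755×0.54 + 0.874438×0.46 = 0.683449
Posterior = 0.402241 / 0.683449 ≈ 0.5885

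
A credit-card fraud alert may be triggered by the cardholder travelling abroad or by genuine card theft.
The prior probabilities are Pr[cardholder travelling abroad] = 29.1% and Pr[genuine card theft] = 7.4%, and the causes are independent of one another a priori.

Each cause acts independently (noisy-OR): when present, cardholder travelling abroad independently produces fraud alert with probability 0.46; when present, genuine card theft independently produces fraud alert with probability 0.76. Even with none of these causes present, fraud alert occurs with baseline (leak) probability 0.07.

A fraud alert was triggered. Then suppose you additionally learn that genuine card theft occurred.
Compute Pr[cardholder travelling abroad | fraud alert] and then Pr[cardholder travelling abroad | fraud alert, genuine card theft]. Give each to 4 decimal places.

Pr[cardholder travelling abroad | fraud alert] ≈ 0.6384; Pr[cardholder travelling abroad | fraud alert, genuine card theft] ≈ 0.3173

Under noisy-OR, P(fraud alert | causes) = 1 − (1−0.07)·∏(1−qᵢ) over the active causes.
P(fraud alert) = 0.07*0.709*0.926 + 0.7768*0.709*0.074 + 0.4978*0.291*0.926 + 0.879472*0.291*0.074 = 0.045957 + 0.040756 + 0.134140 + 0.018939 = 0.239792
Restricting to configurations with cardholder travelling abroad present: 0.134140 + 0.018939 = 0.153079.
Hence the posterior is 0.153079/0.239792 ≈ 0.6384.

With the extra evidence:
P(fraud alert | genuine card theft) = 0.7768×0.709 + 0.879472×0.291 = 0.550751 + 0.255926 = 0.806677
The cardholder travelling abroad-present share is 0.879472×0.291 = 0.255926.
P(cardholder travelling abroad | fraud alert, genuine card theft) = 0.255926 / 0.806677 ≈ 0.3173
— genuine card theft explains away the evidence for cardholder travelling abroad.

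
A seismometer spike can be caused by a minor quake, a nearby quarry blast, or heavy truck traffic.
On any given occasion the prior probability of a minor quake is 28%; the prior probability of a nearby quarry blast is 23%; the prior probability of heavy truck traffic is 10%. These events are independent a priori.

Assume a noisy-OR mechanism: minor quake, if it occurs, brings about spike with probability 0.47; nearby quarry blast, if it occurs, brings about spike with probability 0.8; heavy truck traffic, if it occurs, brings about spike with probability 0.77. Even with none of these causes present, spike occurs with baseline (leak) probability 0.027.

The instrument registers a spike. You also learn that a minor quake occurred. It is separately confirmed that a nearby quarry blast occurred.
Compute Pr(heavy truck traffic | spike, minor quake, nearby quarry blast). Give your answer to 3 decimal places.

Under noisy-OR, P(spike | causes) = 1 − (1−0.027)·∏(1−qᵢ) over the active causes.
Numerator (weight on configurations with heavy truck traffic): 0.976278·0.1 = 0.097628
Denominator P(spike | minor quake, nearby quarry blast): 0.896862·0.9 + 0.976278·0.1 = 0.904804
Posterior = 0.097628 / 0.904804 ≈ 0.108

Pr(heavy truck traffic | spike, minor quake, nearby quarry blast) ≈ 0.108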